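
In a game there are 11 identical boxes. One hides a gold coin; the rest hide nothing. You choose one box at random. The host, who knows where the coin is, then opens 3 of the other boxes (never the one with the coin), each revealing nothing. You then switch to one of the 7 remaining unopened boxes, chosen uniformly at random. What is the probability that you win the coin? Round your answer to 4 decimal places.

0.1299

Your original box holds the coin with probability 1/11, so the other 10 collectively hold it with probability 10/11.
The host can always find 3 empty boxes to open, so the reveals don't change that 10/11; it is now spread over the 7 remaining unopened boxes.
P(win by switching) = (10/11) · (1/7) = 10/77 ≈ 0.1299.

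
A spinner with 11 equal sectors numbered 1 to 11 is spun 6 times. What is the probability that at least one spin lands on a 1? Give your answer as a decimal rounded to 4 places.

P(no spin lands on a 1) = (10/11)^6 ≈ 0.5645.
P(at least one) = 1 − 0.5645 = 0.4355.

0.4355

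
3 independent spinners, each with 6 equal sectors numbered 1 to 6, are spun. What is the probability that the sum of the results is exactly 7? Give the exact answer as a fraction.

5/72

There are 6^3 = 216 equally likely outcomes.
The number of ordered 3-tuples from {1,…,6} summing to 7 is 15.
P(sum = 7) = 15/216 = 5/72.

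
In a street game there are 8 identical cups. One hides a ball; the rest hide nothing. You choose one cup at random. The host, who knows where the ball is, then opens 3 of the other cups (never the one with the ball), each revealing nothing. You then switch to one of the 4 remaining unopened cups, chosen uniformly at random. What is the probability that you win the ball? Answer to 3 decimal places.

Your original cup holds the ball with probability 1/8, so the other 7 collectively hold it with probability 7/8.
The host can always find 3 empty cups to open, so the reveals don't change that 7/8; it is now spread over the 4 remaining unopened cups.
P(win by switching) = (7/8) · (1/4) = 7/32 ≈ 0.219.

0.219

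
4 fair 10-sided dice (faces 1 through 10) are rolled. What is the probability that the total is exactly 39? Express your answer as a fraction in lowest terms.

1/2500

There are 10^4 = 10000 equally likely outcomes.
The number of ordered 4-tuples from {1,…,10} summing to 39 is 4.
P(sum = 39) = 4/10000 = 1/2500.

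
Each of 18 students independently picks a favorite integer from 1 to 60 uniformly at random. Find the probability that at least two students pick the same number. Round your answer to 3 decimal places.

0.942

It's easier to compute the probability that all 18 are distinct.
P(all distinct) = 60/60 · 59/60 · ··· · 43/60 ≈ 0.058.
So the probability of at least one match is 1 − 0.058 = 0.942.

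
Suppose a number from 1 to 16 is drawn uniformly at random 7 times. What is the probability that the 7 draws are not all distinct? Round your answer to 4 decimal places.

0.7852

P(all 7 different) = 16/16 · 15/16 · ··· · 10/16 ≈ 0.2148.
P(at least two equal) = 1 − 0.2148 = 0.7852.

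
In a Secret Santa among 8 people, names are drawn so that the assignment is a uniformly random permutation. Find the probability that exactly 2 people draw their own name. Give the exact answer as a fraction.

Choose which 2 of the 8 are fixed: C(8,2) = 28 ways.
The remaining 6 must have no fixed point: D(6) = 265.
P = 28·265/40320 = 53/288.

53/288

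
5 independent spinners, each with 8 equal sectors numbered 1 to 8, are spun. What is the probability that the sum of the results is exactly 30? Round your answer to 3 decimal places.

There are 8^5 = 32768 equally likely outcomes.
The number of ordered 5-tuples from {1,…,8} summing to 30 is 926.
P(sum = 30) = 926/32768 = 463/16384 ≈ 0.028.

0.028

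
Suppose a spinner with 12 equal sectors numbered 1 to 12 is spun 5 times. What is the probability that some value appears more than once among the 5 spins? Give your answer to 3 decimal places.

P(all 5 different) = 12/12 · 11/12 · ··· · 8/12 ≈ 0.382.
P(at least two equal) = 1 − 0.382 = 0.618.

0.618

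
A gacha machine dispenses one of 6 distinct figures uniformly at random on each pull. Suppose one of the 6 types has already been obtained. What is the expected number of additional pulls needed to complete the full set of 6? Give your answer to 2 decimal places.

Starting from 1 distinct type, each trial gives a new one with probability (6−i)/6 when i types are held, so the wait for the next new type is 6/(6−i).
E = 6/5 + 6/4 + 6/3 + 6/2 + 6/1 = 137/10 ≈ 13.70.

13.70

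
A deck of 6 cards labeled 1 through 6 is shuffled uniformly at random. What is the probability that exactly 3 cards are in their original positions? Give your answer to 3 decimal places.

0.056

Choose which 3 of the 6 are fixed: C(6,3) = 20 ways.
The remaining 3 must have no fixed point: D(3) = 2.
P = 20·2/720 = 1/18 ≈ 0.056.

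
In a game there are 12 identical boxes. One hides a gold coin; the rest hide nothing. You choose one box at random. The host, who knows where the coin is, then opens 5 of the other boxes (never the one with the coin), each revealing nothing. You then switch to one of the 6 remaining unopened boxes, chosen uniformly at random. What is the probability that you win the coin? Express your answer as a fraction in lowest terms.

11/72

Your original box holds the coin with probability 1/12, so the other 11 collectively hold it with probability 11/12.
The host can always find 5 empty boxes to open, so the reveals don't change that 11/12; it is now spread over the 6 remaining unopened boxes.
P(win by switching) = (11/12) · (1/6) = 11/72.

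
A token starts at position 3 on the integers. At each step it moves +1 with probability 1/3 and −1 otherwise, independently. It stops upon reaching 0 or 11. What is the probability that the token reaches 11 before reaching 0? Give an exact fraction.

7/2047

Let r = q/p = (2/3)/(1/3) = 2. The recurrence P(i) = p·P(i+1) + q·P(i−1) with P(0)=0, P(11)=1 gives P(i) = (1 − r^i)/(1 − r^11).
P(3) = (1 − (2)^3) / (1 − (2)^11) = 7/2047.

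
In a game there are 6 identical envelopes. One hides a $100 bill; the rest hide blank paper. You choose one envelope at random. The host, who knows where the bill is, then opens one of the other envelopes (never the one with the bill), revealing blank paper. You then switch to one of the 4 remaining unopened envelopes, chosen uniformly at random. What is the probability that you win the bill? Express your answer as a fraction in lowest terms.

5/24

Your original envelope holds the bill with probability 1/6, so the other 5 collectively hold it with probability 5/6.
The host can always find an empty envelope to open, so this doesn't change that 5/6; it is now spread over the 4 remaining unopened envelopes.
P(win by switching) = (5/6) · (1/4) = 5/24.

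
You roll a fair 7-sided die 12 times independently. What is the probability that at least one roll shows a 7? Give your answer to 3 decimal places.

0.843

P(no roll shows a 7) = (6/7)^12 ≈ 0.157.
P(at least one) = 1 − 0.157 = 0.843.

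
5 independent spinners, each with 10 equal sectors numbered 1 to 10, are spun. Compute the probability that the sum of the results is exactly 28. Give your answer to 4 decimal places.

0.0600

There are 10^5 = 100000 equally likely outcomes.
The number of ordered 5-tuples from {1,…,10} summing to 28 is 6000.
P(sum = 28) = 6000/100000 = 3/50 ≈ 0.0600.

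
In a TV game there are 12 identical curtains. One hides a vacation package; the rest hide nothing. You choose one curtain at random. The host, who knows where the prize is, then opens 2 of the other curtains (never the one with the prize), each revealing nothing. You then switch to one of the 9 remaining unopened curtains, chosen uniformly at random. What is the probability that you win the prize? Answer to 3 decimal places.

Your original curtain holds the prize with probability 1/12, so the other 11 collectively hold it with probability 11/12.
The host can always find 2 empty curtains to open, so the reveals don't change that 11/12; it is now spread over the 9 remaining unopened curtains.
P(win by switching) = (11/12) · (1/9) = 11/108 ≈ 0.102.

0.102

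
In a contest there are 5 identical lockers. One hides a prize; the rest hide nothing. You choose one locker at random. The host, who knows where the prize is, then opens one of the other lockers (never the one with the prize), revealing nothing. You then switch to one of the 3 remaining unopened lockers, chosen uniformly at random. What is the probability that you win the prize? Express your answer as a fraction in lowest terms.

4/15

Your original locker holds the prize with probability 1/5, so the other 4 collectively hold it with probability 4/5.
The host can always find an empty locker to open, so this doesn't change that 4/5; it is now spread over the 3 remaining unopened lockers.
P(win by switching) = (4/5) · (1/3) = 4/15.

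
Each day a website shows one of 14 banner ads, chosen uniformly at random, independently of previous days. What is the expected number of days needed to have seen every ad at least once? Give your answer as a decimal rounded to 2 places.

45.52

After i distinct types are collected, each trial gives a new one with probability (14−i)/14, so the expected wait for the next new type is 14/(14−i).
E = 14/14 + 14/13 + 14/12 + 14/11 + 14/10 + 14/9 + 14/8 + 14/7 + 14/6 + 14/5 + 14/4 + 14/3 + 14/2 + 14/1 = 1171733/25740 ≈ 45.52.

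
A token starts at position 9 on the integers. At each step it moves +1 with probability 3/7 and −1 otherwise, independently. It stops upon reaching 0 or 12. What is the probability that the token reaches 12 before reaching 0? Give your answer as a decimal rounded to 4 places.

Let r = q/p = (4/7)/(3/7) = 4/3. The recurrence P(i) = p·P(i+1) + q·P(i−1) with P(0)=0, P(12)=1 gives P(i) = (1 − r^i)/(1 − r^12).
P(9) = (1 − (4/3)^9) / (1 − (4/3)^12) = 176931/439075 ≈ 0.4030.

0.4030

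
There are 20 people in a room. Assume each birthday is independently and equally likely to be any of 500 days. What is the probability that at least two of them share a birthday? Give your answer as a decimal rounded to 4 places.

0.3196

It's easier to compute the probability that all 20 are distinct.
P(all distinct) = 500/500 · 499/500 · ··· · 481/500 ≈ 0.6804.
So the probability of at least one match is 1 − 0.6804 = 0.3196.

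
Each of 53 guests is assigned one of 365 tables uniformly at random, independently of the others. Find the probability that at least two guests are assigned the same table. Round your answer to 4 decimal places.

0.9811

It's easier to compute the probability that all 53 are distinct.
P(all distinct) = 365/365 · 364/365 · ··· · 313/365 ≈ 0.0189.
So the probability of at least one match is 1 − 0.0189 = 0.9811.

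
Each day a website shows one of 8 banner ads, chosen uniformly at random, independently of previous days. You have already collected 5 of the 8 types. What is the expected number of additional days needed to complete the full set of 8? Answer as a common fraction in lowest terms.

Starting from 5 distinct types, each trial gives a new one with probability (8−i)/8 when i types are held, so the wait for the next new type is 8/(8−i).
E = 8/3 + 8/2 + 8/1 = 44/3.

44/3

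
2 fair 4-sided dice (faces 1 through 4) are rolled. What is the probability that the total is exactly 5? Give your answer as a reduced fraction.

There are 4^2 = 16 equally likely outcomes.
The number of ordered 2-tuples from {1,…,4} summing to 5 is 4.
P(sum = 5) = 4/16 = 1/4.

1/4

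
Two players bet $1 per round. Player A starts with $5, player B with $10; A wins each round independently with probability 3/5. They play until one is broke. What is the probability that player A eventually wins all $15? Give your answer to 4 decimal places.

0.8703

Let r = q/p = (2/5)/(3/5) = 2/3. The recurrence P(i) = p·P(i+1) + q·P(i−1) with P(0)=0, P(15)=1 gives P(i) = (1 − r^i)/(1 − r^15).
P(5) = (1 − (2/3)^5) / (1 − (2/3)^15) = 59049/67849 ≈ 0.8703.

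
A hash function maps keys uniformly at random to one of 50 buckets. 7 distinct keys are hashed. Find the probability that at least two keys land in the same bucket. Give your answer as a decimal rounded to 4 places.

It's easier to compute the probability that all 7 are distinct.
P(all distinct) = 50/50 · 49/50 · ··· · 44/50 ≈ 0.6444.
So the probability of at least one match is 1 − 0.6444 = 0.3556.

0.3556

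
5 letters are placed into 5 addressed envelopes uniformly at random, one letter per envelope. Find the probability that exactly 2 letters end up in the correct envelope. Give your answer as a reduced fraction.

Choose which 2 of the 5 are fixed: C(5,2) = 10 ways.
The remaining 3 must have no fixed point: D(3) = 2.
P = 10·2/120 = 1/6.

1/6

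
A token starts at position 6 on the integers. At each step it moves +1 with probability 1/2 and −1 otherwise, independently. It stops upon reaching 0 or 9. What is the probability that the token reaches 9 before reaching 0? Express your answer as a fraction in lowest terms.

2/3

With a fair step, P(i) = ½P(i−1) + ½P(i+1) with P(0)=0, P(9)=1 has the linear solution P(i) = i/9.
P(6) = 6/9 = 2/3.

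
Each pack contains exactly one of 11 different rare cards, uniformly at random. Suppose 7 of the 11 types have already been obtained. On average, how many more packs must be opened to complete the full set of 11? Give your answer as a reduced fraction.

Starting from 7 distinct types, each trial gives a new one with probability (11−i)/11 when i types are held, so the wait for the next new type is 11/(11−i).
E = 11/4 + 11/3 + 11/2 + 11/1 = 275/12.

275/12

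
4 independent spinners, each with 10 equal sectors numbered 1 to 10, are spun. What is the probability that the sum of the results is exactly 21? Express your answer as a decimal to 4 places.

There are 10^4 = 10000 equally likely outcomes.
The number of ordered 4-tuples from {1,…,10} summing to 21 is 660.
P(sum = 21) = 660/10000 = 33/500 ≈ 0.0660.

0.0660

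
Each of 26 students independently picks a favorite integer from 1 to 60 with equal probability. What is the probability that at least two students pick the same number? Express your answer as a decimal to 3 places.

0.998

It's easier to compute the probability that all 26 are distinct.
P(all distinct) = 60/60 · 59/60 · ··· · 35/60 ≈ 0.002.
So the probability of at least one match is 1 − 0.002 = 0.998.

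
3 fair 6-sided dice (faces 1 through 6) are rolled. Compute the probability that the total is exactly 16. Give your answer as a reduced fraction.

There are 6^3 = 216 equally likely outcomes.
The number of ordered 3-tuples from {1,…,6} summing to 16 is 6.
P(sum = 16) = 6/216 = 1/36.

1/36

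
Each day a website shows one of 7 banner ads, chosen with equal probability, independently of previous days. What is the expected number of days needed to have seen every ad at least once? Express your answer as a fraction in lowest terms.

363/20

After i distinct types are collected, each trial gives a new one with probability (7−i)/7, so the expected wait for the next new type is 7/(7−i).
E = 7/7 + 7/6 + 7/5 + 7/4 + 7/3 + 7/2 + 7/1 = 363/20.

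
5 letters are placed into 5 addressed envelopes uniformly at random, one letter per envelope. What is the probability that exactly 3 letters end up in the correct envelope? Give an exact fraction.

Choose which 3 of the 5 are fixed: C(5,3) = 10 ways.
The remaining 2 must have no fixed point: D(2) = 1.
P = 10·1/120 = 1/12.

1/12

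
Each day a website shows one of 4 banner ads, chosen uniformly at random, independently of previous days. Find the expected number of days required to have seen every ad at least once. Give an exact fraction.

After i distinct types are collected, each trial gives a new one with probability (4−i)/4, so the expected wait for the next new type is 4/(4−i).
E = 4/4 + 4/3 + 4/2 + 4/1 = 25/3.

25/3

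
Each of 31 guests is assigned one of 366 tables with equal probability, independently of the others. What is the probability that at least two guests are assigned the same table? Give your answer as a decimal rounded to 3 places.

It's easier to compute the probability that all 31 are distinct.
P(all distinct) = 366/366 · 365/366 · ··· · 336/366 ≈ 0.271.
So the probability of at least one match is 1 − 0.271 = 0.729.

0.729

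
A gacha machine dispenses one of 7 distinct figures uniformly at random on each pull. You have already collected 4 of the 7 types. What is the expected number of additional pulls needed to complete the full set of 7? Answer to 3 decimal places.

12.833

Starting from 4 distinct types, each trial gives a new one with probability (7−i)/7 when i types are held, so the wait for the next new type is 7/(7−i).
E = 7/3 + 7/2 + 7/1 = 77/6 ≈ 12.833.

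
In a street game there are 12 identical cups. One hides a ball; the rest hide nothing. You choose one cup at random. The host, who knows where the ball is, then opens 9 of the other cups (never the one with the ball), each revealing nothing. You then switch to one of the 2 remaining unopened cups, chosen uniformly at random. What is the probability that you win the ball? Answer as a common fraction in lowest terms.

11/24

Your original cup holds the ball with probability 1/12, so the other 11 collectively hold it with probability 11/12.
The host can always find 9 empty cups to open, so the reveals don't change that 11/12; it is now spread over the 2 remaining unopened cups.
P(win by switching) = (11/12) · (1/2) = 11/24.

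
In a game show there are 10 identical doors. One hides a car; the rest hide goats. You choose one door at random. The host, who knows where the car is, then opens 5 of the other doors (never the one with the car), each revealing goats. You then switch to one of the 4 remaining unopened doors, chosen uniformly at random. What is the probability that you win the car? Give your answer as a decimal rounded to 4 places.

Your original door holds the car with probability 1/10, so the other 9 collectively hold it with probability 9/10.
The host can always find 5 empty doors to open, so the reveals don't change that 9/10; it is now spread over the 4 remaining unopened doors.
P(win by switching) = (9/10) · (1/4) = 9/40 ≈ 0.2250.

0.2250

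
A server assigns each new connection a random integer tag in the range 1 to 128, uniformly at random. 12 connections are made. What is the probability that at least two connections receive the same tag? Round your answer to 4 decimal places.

It's easier to compute the probability that all 12 are distinct.
P(all distinct) = 128/128 · 127/128 · ··· · 117/128 ≈ 0.5875.
So the probability of at least one match is 1 − 0.5875 = 0.4125.

0.4125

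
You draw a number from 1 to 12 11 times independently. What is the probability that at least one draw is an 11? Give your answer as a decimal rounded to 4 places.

0.6160

P(no draw is an 11) = (11/12)^11 ≈ 0.3840.
P(at least one) = 1 − 0.3840 = 0.6160.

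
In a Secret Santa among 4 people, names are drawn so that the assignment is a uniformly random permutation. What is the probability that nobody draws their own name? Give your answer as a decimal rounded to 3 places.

0.375

This is the derangement probability: permutations of 4 with no fixed point.
D(4) = 4! · (1 − 1/1! + 1/2! − ··· + (−1)^4/4!) = 9.
P = 9/24 = 3/8 ≈ 0.375.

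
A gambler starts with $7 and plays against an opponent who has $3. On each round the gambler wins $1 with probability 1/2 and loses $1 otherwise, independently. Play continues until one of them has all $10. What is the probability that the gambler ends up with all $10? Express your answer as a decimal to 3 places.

0.700

With a fair step, P(i) = ½P(i−1) + ½P(i+1) with P(0)=0, P(10)=1 has the linear solution P(i) = i/10.
P(7) = 7/10 ≈ 0.700.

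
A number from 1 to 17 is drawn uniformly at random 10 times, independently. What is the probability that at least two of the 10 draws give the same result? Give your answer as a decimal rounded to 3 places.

P(all 10 different) = 17/17 · 16/17 · ··· · 8/17 ≈ 0.035.
P(at least two equal) = 1 − 0.035 = 0.965.

0.965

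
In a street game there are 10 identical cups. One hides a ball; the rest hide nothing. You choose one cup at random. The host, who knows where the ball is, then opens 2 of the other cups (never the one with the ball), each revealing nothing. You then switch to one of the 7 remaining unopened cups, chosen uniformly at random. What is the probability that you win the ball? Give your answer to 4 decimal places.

Your original cup holds the ball with probability 1/10, so the other 9 collectively hold it with probability 9/10.
The host can always find 2 empty cups to open, so the reveals don't change that 9/10; it is now spread over the 7 remaining unopened cups.
P(win by switching) = (9/10) · (1/7) = 9/70 ≈ 0.1286.

0.1286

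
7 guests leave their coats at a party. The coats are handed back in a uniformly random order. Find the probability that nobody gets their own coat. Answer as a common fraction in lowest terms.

103/280

This is the derangement probability: permutations of 7 with no fixed point.
D(7) = 7! · (1 − 1/1! + 1/2! − ··· + (−1)^7/7!) = 1854.
P = 1854/5040 = 103/280.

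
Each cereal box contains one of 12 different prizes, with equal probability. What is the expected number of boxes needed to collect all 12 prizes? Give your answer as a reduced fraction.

After i distinct types are collected, each trial gives a new one with probability (12−i)/12, so the expected wait for the next new type is 12/(12−i).
E = 12/12 + 12/11 + 12/10 + 12/9 + 12/8 + 12/7 + 12/6 + 12/5 + 12/4 + 12/3 + 12/2 + 12/1 = 86021/2310.

86021/2310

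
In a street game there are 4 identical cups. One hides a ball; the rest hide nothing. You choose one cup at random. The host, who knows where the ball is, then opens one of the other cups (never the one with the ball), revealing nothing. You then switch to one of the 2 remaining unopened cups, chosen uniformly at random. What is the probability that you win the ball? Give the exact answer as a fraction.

Your original cup holds the ball with probability 1/4, so the other 3 collectively hold it with probability 3/4.
The host can always find an empty cup to open, so this doesn't change that 3/4; it is now spread over the 2 remaining unopened cups.
P(win by switching) = (3/4) · (1/2) = 3/8.

3/8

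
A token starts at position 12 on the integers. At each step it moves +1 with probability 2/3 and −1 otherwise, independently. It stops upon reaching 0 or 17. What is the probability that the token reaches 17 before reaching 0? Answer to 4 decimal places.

0.9998

Let r = q/p = (1/3)/(2/3) = 1/2. The recurrence P(i) = p·P(i+1) + q·P(i−1) with P(0)=0, P(17)=1 gives P(i) = (1 − r^i)/(1 − r^17).
P(12) = (1 − (1/2)^12) / (1 − (1/2)^17) = 131040/131071 ≈ 0.9998.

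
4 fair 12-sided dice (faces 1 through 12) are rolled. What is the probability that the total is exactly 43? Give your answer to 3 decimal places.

There are 12^4 = 20736 equally likely outcomes.
The number of ordered 4-tuples from {1,…,12} summing to 43 is 56.
P(sum = 43) = 56/20736 = 7/2592 ≈ 0.003.

0.003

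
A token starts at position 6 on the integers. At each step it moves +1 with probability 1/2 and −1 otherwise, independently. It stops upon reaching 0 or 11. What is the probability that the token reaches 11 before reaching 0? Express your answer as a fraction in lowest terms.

6/11

With a fair step, P(i) = ½P(i−1) + ½P(i+1) with P(0)=0, P(11)=1 has the linear solution P(i) = i/11.
P(6) = 6/11.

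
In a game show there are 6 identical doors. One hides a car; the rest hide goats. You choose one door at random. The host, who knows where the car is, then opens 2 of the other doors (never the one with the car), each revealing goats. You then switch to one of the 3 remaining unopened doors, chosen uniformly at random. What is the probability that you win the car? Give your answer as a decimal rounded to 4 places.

0.2778

Your original door holds the car with probability 1/6, so the other 5 collectively hold it with probability 5/6.
The host can always find 2 empty doors to open, so the reveals don't change that 5/6; it is now spread over the 3 remaining unopened doors.
P(win by switching) = (5/6) · (1/3) = 5/18 ≈ 0.2778.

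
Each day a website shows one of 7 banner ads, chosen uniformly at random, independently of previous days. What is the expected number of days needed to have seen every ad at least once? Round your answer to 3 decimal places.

After i distinct types are collected, each trial gives a new one with probability (7−i)/7, so the expected wait for the next new type is 7/(7−i).
E = 7/7 + 7/6 + 7/5 + 7/4 + 7/3 + 7/2 + 7/1 = 363/20 ≈ 18.150.

18.150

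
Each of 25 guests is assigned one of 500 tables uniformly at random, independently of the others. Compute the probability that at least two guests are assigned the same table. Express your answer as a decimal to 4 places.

0.4567

It's easier to compute the probability that all 25 are distinct.
P(all distinct) = 500/500 · 499/500 · ··· · 476/500 ≈ 0.5433.
So the probability of at least one match is 1 − 0.5433 = 0.4567.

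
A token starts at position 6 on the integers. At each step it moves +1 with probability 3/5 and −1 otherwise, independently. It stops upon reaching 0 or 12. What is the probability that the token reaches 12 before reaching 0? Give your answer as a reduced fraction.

Let r = q/p = (2/5)/(3/5) = 2/3. The recurrence P(i) = p·P(i+1) + q·P(i−1) with P(0)=0, P(12)=1 gives P(i) = (1 − r^i)/(1 − r^12).
P(6) = (1 − (2/3)^6) / (1 − (2/3)^12) = 729/793.

729/793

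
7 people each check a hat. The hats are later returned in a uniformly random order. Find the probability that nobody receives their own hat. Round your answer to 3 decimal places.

This is the derangement probability: permutations of 7 with no fixed point.
D(7) = 7! · (1 − 1/1! + 1/2! − ··· + (−1)^7/7!) = 1854.
P = 1854/5040 = 103/280 ≈ 0.368.

0.368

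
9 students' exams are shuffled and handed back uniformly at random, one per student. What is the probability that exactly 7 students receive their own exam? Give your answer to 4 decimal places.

0.0001

Choose which 7 of the 9 are fixed: C(9,7) = 36 ways.
The remaining 2 must have no fixed point: D(2) = 1.
P = 36·1/362880 = 1/10080 ≈ 0.0001.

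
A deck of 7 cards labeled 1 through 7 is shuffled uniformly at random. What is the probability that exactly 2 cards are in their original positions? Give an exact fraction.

11/60

Choose which 2 of the 7 are fixed: C(7,2) = 21 ways.
The remaining 5 must have no fixed point: D(5) = 44.
P = 21·44/5040 = 11/60.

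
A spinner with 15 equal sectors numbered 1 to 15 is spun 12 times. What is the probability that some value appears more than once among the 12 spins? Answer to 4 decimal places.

0.9983

P(all 12 different) = 15/15 · 14/15 · ··· · 4/15 ≈ 0.0017.
P(at least two equal) = 1 − 0.0017 = 0.9983.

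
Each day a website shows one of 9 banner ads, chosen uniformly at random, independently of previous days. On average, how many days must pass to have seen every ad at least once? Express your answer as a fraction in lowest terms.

After i distinct types are collected, each trial gives a new one with probability (9−i)/9, so the expected wait for the next new type is 9/(9−i).
E = 9/9 + 9/8 + 9/7 + 9/6 + 9/5 + 9/4 + 9/3 + 9/2 + 9/1 = 7129/280.

7129/280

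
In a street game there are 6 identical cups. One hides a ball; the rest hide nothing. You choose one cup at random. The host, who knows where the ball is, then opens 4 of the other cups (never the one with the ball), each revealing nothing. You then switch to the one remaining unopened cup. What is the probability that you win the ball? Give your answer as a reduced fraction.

5/6

Your original cup holds the ball with probability 1/6, so the other 5 collectively hold it with probability 5/6.
The host can always find 4 empty cups to open, so the reveals don't change that 5/6; it is now spread over the 1 remaining unopened cup.
P(win by switching) = (5/6) · (1/1) = 5/6.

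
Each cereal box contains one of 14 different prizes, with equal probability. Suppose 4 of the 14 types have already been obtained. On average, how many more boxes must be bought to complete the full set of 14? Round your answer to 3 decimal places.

41.006

Starting from 4 distinct types, each trial gives a new one with probability (14−i)/14 when i types are held, so the wait for the next new type is 14/(14−i).
E = 14/10 + 14/9 + 14/8 + 14/7 + 14/6 + 14/5 + 14/4 + 14/3 + 14/2 + 14/1 = 7381/180 ≈ 41.006.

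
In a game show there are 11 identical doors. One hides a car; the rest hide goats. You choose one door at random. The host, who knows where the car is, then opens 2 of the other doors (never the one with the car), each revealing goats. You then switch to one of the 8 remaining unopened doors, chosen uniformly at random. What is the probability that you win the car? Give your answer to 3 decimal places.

0.114

Your original door holds the car with probability 1/11, so the other 10 collectively hold it with probability 10/11.
The host can always find 2 empty doors to open, so the reveals don't change that 10/11; it is now spread over the 8 remaining unopened doors.
P(win by switching) = (10/11) · (1/8) = 5/44 ≈ 0.114.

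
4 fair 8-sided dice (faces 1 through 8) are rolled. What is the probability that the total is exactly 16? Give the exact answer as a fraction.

There are 8^4 = 4096 equally likely outcomes.
The number of ordered 4-tuples from {1,…,8} summing to 16 is 315.
P(sum = 16) = 315/4096.

315/4096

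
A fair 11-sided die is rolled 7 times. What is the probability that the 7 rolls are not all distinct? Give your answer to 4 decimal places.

P(all 7 different) = 11/11 · 10/11 · ··· · 5/11 ≈ 0.0853.
P(at least two equal) = 1 − 0.0853 = 0.9147.

0.9147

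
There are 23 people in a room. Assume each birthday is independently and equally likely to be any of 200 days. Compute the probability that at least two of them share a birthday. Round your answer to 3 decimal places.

It's easier to compute the probability that all 23 are distinct.
P(all distinct) = 200/200 · 199/200 · ··· · 178/200 ≈ 0.268.
So the probability of at least one match is 1 − 0.268 = 0.732.

0.732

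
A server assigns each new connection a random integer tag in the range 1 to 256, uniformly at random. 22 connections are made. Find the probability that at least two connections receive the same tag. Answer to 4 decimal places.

It's easier to compute the probability that all 22 are distinct.
P(all distinct) = 256/256 · 255/256 · ··· · 235/256 ≈ 0.3951.
So the probability of at least one match is 1 − 0.3951 = 0.6049.

0.6049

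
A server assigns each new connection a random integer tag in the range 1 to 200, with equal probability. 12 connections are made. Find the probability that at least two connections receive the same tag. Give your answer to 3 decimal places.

It's easier to compute the probability that all 12 are distinct.
P(all distinct) = 200/200 · 199/200 · ··· · 189/200 ≈ 0.714.
So the probability of at least one match is 1 − 0.714 = 0.286.

0.286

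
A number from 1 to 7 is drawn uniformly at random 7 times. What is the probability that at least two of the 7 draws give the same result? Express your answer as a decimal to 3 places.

0.994

P(all 7 different) = 7/7 · 6/7 · ··· · 1/7 ≈ 0.006.
P(at least two equal) = 1 − 0.006 = 0.994.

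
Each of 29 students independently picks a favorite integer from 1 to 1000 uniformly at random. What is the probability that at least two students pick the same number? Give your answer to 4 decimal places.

0.3363

It's easier to compute the probability that all 29 are distinct.
P(all distinct) = 1000/1000 · 999/1000 · ··· · 972/1000 ≈ 0.6637.
So the probability of at least one match is 1 − 0.6637 = 0.3363.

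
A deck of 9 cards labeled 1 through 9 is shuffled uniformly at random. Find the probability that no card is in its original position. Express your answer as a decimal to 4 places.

This is the derangement probability: permutations of 9 with no fixed point.
D(9) = 9! · (1 − 1/1! + 1/2! − ··· + (−1)^9/9!) = 133496.
P = 133496/362880 = 16687/45360 ≈ 0.3679.

0.3679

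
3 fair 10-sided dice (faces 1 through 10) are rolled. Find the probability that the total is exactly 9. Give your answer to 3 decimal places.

0.028

There are 10^3 = 1000 equally likely outcomes.
The number of ordered 3-tuples from {1,…,10} summing to 9 is 28.
P(sum = 9) = 28/1000 = 7/250 ≈ 0.028.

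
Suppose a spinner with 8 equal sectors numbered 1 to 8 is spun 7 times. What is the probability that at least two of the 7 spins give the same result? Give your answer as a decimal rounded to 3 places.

P(all 7 different) = 8/8 · 7/8 · ··· · 2/8 ≈ 0.019.
P(at least two equal) = 1 − 0.019 = 0.981.

0.981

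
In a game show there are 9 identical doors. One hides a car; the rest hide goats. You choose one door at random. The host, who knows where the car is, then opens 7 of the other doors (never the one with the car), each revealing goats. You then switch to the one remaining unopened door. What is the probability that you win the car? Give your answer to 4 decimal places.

Your original door holds the car with probability 1/9, so the other 8 collectively hold it with probability 8/9.
The host can always find 7 empty doors to open, so the reveals don't change that 8/9; it is now spread over the 1 remaining unopened door.
P(win by switching) = (8/9) · (1/1) = 8/9 ≈ 0.8889.

0.8889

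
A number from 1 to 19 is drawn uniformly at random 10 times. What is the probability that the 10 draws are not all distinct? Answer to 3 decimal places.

P(all 10 different) = 19/19 · 18/19 · ··· · 10/19 ≈ 0.055.
P(at least two equal) = 1 − 0.055 = 0.945.

0.945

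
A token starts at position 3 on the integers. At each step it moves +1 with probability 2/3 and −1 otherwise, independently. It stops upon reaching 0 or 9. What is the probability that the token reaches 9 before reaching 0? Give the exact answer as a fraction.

Let r = q/p = (1/3)/(2/3) = 1/2. The recurrence P(i) = p·P(i+1) + q·P(i−1) with P(0)=0, P(9)=1 gives P(i) = (1 − r^i)/(1 − r^9).
P(3) = (1 − (1/2)^3) / (1 − (1/2)^9) = 64/73.

64/73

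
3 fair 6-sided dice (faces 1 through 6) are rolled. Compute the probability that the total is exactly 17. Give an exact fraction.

There are 6^3 = 216 equally likely outcomes.
The number of ordered 3-tuples from {1,…,6} summing to 17 is 3.
P(sum = 17) = 3/216 = 1/72.

1/72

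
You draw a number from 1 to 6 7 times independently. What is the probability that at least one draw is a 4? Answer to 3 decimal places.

P(no draw is a 4) = (5/6)^7 ≈ 0.279.
P(at least one) = 1 − 0.279 = 0.721.

0.721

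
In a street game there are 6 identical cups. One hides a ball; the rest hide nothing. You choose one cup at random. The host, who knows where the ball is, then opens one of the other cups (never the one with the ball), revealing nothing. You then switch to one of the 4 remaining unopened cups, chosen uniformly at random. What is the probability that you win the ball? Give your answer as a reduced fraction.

5/24

Your original cup holds the ball with probability 1/6, so the other 5 collectively hold it with probability 5/6.
The host can always find an empty cup to open, so this doesn't change that 5/6; it is now spread over the 4 remaining unopened cups.
P(win by switching) = (5/6) · (1/4) = 5/24.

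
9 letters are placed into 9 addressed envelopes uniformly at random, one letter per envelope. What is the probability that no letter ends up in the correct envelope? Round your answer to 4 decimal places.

0.3679

This is the derangement probability: permutations of 9 with no fixed point.
D(9) = 9! · (1 − 1/1! + 1/2! − ··· + (−1)^9/9!) = 133496.
P = 133496/362880 = 16687/45360 ≈ 0.3679.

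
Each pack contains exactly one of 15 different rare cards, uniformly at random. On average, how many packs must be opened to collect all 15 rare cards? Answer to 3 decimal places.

49.773

After i distinct types are collected, each trial gives a new one with probability (15−i)/15, so the expected wait for the next new type is 15/(15−i).
E = 15/15 + 15/14 + 15/13 + 15/12 + 15/11 + 15/10 + 15/9 + 15/8 + 15/7 + 15/6 + 15/5 + 15/4 + 15/3 + 15/2 + 15/1 = 1195757/24024 ≈ 49.773.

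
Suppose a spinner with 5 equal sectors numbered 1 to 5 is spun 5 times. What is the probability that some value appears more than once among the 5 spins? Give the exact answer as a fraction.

P(all 5 different) = 5/5 · 4/5 · ··· · 1/5 = 24/625.
P(at least two equal) = 1 − 24/625 = 601/625.

601/625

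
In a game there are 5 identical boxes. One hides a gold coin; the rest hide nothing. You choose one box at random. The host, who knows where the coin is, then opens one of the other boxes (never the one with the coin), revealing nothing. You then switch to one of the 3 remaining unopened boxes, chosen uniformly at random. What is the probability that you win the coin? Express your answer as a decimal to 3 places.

Your original box holds the coin with probability 1/5, so the other 4 collectively hold it with probability 4/5.
The host can always find an empty box to open, so this doesn't change that 4/5; it is now spread over the 3 remaining unopened boxes.
P(win by switching) = (4/5) · (1/3) = 4/15 ≈ 0.267.

0.267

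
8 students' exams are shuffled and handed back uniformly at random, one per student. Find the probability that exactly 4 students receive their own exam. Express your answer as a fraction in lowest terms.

1/64

Choose which 4 of the 8 are fixed: C(8,4) = 70 ways.
The remaining 4 must have no fixed point: D(4) = 9.
P = 70·9/40320 = 1/64.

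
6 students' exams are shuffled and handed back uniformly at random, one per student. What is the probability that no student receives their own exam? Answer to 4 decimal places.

This is the derangement probability: permutations of 6 with no fixed point.
D(6) = 6! · (1 − 1/1! + 1/2! − ··· + (−1)^6/6!) = 265.
P = 265/720 = 53/144 ≈ 0.3681.

0.3681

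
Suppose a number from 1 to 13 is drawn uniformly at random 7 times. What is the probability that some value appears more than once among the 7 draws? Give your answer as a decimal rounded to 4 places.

P(all 7 different) = 13/13 · 12/13 · ··· · 7/13 ≈ 0.1378.
P(at least two equal) = 1 − 0.1378 = 0.8622.

0.8622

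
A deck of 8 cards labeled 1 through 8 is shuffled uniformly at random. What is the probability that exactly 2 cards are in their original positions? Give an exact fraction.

53/288

Choose which 2 of the 8 are fixed: C(8,2) = 28 ways.
The remaining 6 must have no fixed point: D(6) = 265.
P = 28·265/40320 = 53/288.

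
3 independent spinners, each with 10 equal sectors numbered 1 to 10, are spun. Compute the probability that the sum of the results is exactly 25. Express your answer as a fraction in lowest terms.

There are 10^3 = 1000 equally likely outcomes.
The number of ordered 3-tuples from {1,…,10} summing to 25 is 21.
P(sum = 25) = 21/1000.

21/1000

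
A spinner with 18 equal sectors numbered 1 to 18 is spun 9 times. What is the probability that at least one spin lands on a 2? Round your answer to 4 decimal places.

0.4022

P(no spin lands on a 2) = (17/18)^9 ≈ 0.5978.
P(at least one) = 1 − 0.5978 = 0.4022.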